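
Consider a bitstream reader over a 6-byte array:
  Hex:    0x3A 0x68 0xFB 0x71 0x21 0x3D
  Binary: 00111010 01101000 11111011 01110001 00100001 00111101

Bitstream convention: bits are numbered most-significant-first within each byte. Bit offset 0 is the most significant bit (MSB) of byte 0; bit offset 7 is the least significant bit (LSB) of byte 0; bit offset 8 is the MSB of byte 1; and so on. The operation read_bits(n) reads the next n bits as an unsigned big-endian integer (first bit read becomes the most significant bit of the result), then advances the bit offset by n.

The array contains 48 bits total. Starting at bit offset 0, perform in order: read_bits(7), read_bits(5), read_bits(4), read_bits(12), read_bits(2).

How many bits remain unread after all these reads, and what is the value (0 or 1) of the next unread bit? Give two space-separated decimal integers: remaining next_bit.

Read 1: bits[0:7] width=7 -> value=29 (bin 0011101); offset now 7 = byte 0 bit 7; 41 bits remain
Read 2: bits[7:12] width=5 -> value=6 (bin 00110); offset now 12 = byte 1 bit 4; 36 bits remain
Read 3: bits[12:16] width=4 -> value=8 (bin 1000); offset now 16 = byte 2 bit 0; 32 bits remain
Read 4: bits[16:28] width=12 -> value=4023 (bin 111110110111); offset now 28 = byte 3 bit 4; 20 bits remain
Read 5: bits[28:30] width=2 -> value=0 (bin 00); offset now 30 = byte 3 bit 6; 18 bits remain

Answer: 18 0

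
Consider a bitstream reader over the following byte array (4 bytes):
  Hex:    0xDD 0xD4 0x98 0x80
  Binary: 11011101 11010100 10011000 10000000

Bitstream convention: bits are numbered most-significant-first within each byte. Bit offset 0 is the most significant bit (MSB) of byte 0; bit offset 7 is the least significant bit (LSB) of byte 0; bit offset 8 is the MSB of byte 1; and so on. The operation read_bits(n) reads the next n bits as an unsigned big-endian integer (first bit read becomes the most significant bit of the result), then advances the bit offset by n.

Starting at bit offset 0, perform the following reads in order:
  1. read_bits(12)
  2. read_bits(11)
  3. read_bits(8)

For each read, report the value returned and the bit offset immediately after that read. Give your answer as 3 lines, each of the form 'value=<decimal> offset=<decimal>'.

Answer: value=3549 offset=12
value=588 offset=23
value=64 offset=31

Derivation:
Read 1: bits[0:12] width=12 -> value=3549 (bin 110111011101); offset now 12 = byte 1 bit 4; 20 bits remain
Read 2: bits[12:23] width=11 -> value=588 (bin 01001001100); offset now 23 = byte 2 bit 7; 9 bits remain
Read 3: bits[23:31] width=8 -> value=64 (bin 01000000); offset now 31 = byte 3 bit 7; 1 bits remain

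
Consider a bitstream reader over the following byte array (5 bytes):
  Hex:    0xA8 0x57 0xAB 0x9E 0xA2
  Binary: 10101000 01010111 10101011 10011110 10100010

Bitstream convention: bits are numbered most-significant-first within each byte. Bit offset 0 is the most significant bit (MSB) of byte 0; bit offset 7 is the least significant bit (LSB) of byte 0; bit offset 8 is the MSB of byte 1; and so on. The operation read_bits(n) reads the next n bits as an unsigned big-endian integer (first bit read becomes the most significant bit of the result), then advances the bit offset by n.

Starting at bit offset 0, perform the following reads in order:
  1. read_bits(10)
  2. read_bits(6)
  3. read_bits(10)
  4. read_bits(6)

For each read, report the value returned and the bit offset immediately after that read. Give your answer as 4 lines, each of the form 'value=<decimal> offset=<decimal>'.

Answer: value=673 offset=10
value=23 offset=16
value=686 offset=26
value=30 offset=32

Derivation:
Read 1: bits[0:10] width=10 -> value=673 (bin 1010100001); offset now 10 = byte 1 bit 2; 30 bits remain
Read 2: bits[10:16] width=6 -> value=23 (bin 010111); offset now 16 = byte 2 bit 0; 24 bits remain
Read 3: bits[16:26] width=10 -> value=686 (bin 1010101110); offset now 26 = byte 3 bit 2; 14 bits remain
Read 4: bits[26:32] width=6 -> value=30 (bin 011110); offset now 32 = byte 4 bit 0; 8 bits remain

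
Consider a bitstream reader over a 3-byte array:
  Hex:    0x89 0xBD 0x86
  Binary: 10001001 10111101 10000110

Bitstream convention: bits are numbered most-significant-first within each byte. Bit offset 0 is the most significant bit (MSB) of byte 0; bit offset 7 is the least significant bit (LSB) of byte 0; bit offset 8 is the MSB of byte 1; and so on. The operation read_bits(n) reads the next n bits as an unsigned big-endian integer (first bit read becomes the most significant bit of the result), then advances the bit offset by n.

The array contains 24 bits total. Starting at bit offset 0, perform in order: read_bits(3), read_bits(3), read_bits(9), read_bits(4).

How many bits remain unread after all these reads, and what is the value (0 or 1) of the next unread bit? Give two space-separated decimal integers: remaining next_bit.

Read 1: bits[0:3] width=3 -> value=4 (bin 100); offset now 3 = byte 0 bit 3; 21 bits remain
Read 2: bits[3:6] width=3 -> value=2 (bin 010); offset now 6 = byte 0 bit 6; 18 bits remain
Read 3: bits[6:15] width=9 -> value=222 (bin 011011110); offset now 15 = byte 1 bit 7; 9 bits remain
Read 4: bits[15:19] width=4 -> value=12 (bin 1100); offset now 19 = byte 2 bit 3; 5 bits remain

Answer: 5 0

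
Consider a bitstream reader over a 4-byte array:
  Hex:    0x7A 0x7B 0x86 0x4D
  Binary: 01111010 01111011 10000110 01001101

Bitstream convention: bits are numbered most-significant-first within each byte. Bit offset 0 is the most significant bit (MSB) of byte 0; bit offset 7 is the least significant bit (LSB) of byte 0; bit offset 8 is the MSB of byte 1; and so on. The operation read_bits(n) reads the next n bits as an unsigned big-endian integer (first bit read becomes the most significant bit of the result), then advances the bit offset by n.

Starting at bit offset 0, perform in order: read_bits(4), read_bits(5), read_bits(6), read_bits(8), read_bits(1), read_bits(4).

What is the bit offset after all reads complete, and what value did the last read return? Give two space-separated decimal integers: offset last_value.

Read 1: bits[0:4] width=4 -> value=7 (bin 0111); offset now 4 = byte 0 bit 4; 28 bits remain
Read 2: bits[4:9] width=5 -> value=20 (bin 10100); offset now 9 = byte 1 bit 1; 23 bits remain
Read 3: bits[9:15] width=6 -> value=61 (bin 111101); offset now 15 = byte 1 bit 7; 17 bits remain
Read 4: bits[15:23] width=8 -> value=195 (bin 11000011); offset now 23 = byte 2 bit 7; 9 bits remain
Read 5: bits[23:24] width=1 -> value=0 (bin 0); offset now 24 = byte 3 bit 0; 8 bits remain
Read 6: bits[24:28] width=4 -> value=4 (bin 0100); offset now 28 = byte 3 bit 4; 4 bits remain

Answer: 28 4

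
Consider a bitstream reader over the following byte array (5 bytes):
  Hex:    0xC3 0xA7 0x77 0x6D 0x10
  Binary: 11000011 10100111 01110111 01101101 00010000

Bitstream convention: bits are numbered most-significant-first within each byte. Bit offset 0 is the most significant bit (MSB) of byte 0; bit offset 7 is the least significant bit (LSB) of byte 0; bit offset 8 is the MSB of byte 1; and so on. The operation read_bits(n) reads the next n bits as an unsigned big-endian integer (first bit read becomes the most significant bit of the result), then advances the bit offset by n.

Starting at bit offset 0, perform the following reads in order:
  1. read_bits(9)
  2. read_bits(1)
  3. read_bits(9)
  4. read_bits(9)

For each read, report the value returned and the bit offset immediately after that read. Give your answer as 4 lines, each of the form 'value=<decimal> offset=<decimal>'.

Answer: value=391 offset=9
value=0 offset=10
value=315 offset=19
value=374 offset=28

Derivation:
Read 1: bits[0:9] width=9 -> value=391 (bin 110000111); offset now 9 = byte 1 bit 1; 31 bits remain
Read 2: bits[9:10] width=1 -> value=0 (bin 0); offset now 10 = byte 1 bit 2; 30 bits remain
Read 3: bits[10:19] width=9 -> value=315 (bin 100111011); offset now 19 = byte 2 bit 3; 21 bits remain
Read 4: bits[19:28] width=9 -> value=374 (bin 101110110); offset now 28 = byte 3 bit 4; 12 bits remain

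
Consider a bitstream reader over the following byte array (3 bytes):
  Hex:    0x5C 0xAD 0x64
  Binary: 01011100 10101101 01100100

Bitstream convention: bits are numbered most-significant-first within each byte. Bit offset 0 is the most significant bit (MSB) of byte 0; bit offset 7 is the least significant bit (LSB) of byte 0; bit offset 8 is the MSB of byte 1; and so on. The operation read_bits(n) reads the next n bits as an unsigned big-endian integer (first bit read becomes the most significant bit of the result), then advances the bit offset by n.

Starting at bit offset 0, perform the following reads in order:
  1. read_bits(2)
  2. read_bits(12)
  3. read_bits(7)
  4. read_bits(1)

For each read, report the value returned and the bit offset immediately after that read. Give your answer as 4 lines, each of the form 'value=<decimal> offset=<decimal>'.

Answer: value=1 offset=2
value=1835 offset=14
value=44 offset=21
value=1 offset=22

Derivation:
Read 1: bits[0:2] width=2 -> value=1 (bin 01); offset now 2 = byte 0 bit 2; 22 bits remain
Read 2: bits[2:14] width=12 -> value=1835 (bin 011100101011); offset now 14 = byte 1 bit 6; 10 bits remain
Read 3: bits[14:21] width=7 -> value=44 (bin 0101100); offset now 21 = byte 2 bit 5; 3 bits remain
Read 4: bits[21:22] width=1 -> value=1 (bin 1); offset now 22 = byte 2 bit 6; 2 bits remain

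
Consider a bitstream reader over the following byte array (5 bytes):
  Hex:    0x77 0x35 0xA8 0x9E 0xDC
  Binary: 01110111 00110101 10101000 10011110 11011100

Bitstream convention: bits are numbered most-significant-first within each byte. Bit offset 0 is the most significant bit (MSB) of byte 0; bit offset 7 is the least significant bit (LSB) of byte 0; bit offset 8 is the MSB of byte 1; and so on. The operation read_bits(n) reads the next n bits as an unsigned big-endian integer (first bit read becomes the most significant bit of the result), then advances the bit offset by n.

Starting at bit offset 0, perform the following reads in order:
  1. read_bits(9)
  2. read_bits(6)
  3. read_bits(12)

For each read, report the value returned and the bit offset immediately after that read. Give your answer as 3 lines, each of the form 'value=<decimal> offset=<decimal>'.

Answer: value=238 offset=9
value=26 offset=15
value=3396 offset=27

Derivation:
Read 1: bits[0:9] width=9 -> value=238 (bin 011101110); offset now 9 = byte 1 bit 1; 31 bits remain
Read 2: bits[9:15] width=6 -> value=26 (bin 011010); offset now 15 = byte 1 bit 7; 25 bits remain
Read 3: bits[15:27] width=12 -> value=3396 (bin 110101000100); offset now 27 = byte 3 bit 3; 13 bits remain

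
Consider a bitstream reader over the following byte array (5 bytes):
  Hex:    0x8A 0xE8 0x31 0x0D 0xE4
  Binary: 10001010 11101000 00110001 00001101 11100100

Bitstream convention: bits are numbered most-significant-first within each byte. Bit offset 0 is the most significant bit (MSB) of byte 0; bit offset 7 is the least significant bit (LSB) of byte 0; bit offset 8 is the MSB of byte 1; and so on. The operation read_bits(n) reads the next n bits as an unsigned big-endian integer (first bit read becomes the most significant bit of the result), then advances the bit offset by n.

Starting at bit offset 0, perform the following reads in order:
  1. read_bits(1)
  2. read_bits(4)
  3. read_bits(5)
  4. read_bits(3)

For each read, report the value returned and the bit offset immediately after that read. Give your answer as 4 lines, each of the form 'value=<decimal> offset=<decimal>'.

Read 1: bits[0:1] width=1 -> value=1 (bin 1); offset now 1 = byte 0 bit 1; 39 bits remain
Read 2: bits[1:5] width=4 -> value=1 (bin 0001); offset now 5 = byte 0 bit 5; 35 bits remain
Read 3: bits[5:10] width=5 -> value=11 (bin 01011); offset now 10 = byte 1 bit 2; 30 bits remain
Read 4: bits[10:13] width=3 -> value=5 (bin 101); offset now 13 = byte 1 bit 5; 27 bits remain

Answer: value=1 offset=1
value=1 offset=5
value=11 offset=10
value=5 offset=13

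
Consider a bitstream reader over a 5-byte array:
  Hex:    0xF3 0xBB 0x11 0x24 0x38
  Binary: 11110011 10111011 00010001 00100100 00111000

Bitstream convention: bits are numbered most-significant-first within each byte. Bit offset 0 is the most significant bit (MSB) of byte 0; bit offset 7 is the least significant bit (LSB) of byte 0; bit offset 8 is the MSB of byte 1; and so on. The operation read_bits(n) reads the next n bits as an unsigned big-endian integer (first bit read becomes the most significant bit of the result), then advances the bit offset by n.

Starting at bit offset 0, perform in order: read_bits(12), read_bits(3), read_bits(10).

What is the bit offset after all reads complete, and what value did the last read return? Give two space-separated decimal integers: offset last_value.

Answer: 25 546

Derivation:
Read 1: bits[0:12] width=12 -> value=3899 (bin 111100111011); offset now 12 = byte 1 bit 4; 28 bits remain
Read 2: bits[12:15] width=3 -> value=5 (bin 101); offset now 15 = byte 1 bit 7; 25 bits remain
Read 3: bits[15:25] width=10 -> value=546 (bin 1000100010); offset now 25 = byte 3 bit 1; 15 bits remain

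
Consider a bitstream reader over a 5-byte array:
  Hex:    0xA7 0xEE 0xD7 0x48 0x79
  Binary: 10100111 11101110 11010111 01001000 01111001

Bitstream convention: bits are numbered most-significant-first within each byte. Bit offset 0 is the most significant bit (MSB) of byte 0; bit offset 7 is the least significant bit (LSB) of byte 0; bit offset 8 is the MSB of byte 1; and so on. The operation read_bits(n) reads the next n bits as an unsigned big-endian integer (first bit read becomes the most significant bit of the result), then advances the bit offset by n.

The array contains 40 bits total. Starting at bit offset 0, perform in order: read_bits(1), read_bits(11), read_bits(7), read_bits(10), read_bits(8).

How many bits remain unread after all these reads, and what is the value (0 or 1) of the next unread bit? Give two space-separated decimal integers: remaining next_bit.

Answer: 3 0

Derivation:
Read 1: bits[0:1] width=1 -> value=1 (bin 1); offset now 1 = byte 0 bit 1; 39 bits remain
Read 2: bits[1:12] width=11 -> value=638 (bin 01001111110); offset now 12 = byte 1 bit 4; 28 bits remain
Read 3: bits[12:19] width=7 -> value=118 (bin 1110110); offset now 19 = byte 2 bit 3; 21 bits remain
Read 4: bits[19:29] width=10 -> value=745 (bin 1011101001); offset now 29 = byte 3 bit 5; 11 bits remain
Read 5: bits[29:37] width=8 -> value=15 (bin 00001111); offset now 37 = byte 4 bit 5; 3 bits remain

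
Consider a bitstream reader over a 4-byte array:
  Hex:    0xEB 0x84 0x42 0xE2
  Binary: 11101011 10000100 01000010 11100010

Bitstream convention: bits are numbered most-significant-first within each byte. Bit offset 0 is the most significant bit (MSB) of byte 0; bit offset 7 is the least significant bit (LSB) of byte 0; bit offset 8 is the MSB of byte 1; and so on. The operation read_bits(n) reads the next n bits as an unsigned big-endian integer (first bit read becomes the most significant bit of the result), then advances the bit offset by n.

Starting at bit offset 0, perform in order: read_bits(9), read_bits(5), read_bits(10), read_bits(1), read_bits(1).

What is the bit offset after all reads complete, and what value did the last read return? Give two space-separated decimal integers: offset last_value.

Read 1: bits[0:9] width=9 -> value=471 (bin 111010111); offset now 9 = byte 1 bit 1; 23 bits remain
Read 2: bits[9:14] width=5 -> value=1 (bin 00001); offset now 14 = byte 1 bit 6; 18 bits remain
Read 3: bits[14:24] width=10 -> value=66 (bin 0001000010); offset now 24 = byte 3 bit 0; 8 bits remain
Read 4: bits[24:25] width=1 -> value=1 (bin 1); offset now 25 = byte 3 bit 1; 7 bits remain
Read 5: bits[25:26] width=1 -> value=1 (bin 1); offset now 26 = byte 3 bit 2; 6 bits remain

Answer: 26 1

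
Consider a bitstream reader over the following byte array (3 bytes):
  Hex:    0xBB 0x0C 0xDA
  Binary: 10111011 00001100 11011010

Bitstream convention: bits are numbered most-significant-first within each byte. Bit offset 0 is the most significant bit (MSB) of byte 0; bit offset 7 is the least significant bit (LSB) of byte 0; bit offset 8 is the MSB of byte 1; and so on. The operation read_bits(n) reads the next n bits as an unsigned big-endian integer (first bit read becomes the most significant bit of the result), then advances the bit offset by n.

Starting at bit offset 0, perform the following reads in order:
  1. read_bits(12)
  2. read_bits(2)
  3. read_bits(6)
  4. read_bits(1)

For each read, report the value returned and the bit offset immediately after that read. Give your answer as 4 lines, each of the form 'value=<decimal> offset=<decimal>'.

Answer: value=2992 offset=12
value=3 offset=14
value=13 offset=20
value=1 offset=21

Derivation:
Read 1: bits[0:12] width=12 -> value=2992 (bin 101110110000); offset now 12 = byte 1 bit 4; 12 bits remain
Read 2: bits[12:14] width=2 -> value=3 (bin 11); offset now 14 = byte 1 bit 6; 10 bits remain
Read 3: bits[14:20] width=6 -> value=13 (bin 001101); offset now 20 = byte 2 bit 4; 4 bits remain
Read 4: bits[20:21] width=1 -> value=1 (bin 1); offset now 21 = byte 2 bit 5; 3 bits remain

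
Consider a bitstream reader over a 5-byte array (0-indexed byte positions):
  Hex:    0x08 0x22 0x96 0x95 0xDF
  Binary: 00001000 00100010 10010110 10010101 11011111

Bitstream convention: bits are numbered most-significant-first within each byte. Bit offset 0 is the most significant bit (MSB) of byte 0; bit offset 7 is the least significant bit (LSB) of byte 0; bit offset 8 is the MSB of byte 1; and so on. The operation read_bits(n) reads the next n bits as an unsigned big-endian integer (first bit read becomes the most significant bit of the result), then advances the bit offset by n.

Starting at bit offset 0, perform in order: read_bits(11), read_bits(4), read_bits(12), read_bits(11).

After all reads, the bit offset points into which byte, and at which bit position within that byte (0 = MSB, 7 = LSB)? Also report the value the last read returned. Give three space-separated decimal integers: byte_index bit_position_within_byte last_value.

Answer: 4 6 1399

Derivation:
Read 1: bits[0:11] width=11 -> value=65 (bin 00001000001); offset now 11 = byte 1 bit 3; 29 bits remain
Read 2: bits[11:15] width=4 -> value=1 (bin 0001); offset now 15 = byte 1 bit 7; 25 bits remain
Read 3: bits[15:27] width=12 -> value=1204 (bin 010010110100); offset now 27 = byte 3 bit 3; 13 bits remain
Read 4: bits[27:38] width=11 -> value=1399 (bin 10101110111); offset now 38 = byte 4 bit 6; 2 bits remain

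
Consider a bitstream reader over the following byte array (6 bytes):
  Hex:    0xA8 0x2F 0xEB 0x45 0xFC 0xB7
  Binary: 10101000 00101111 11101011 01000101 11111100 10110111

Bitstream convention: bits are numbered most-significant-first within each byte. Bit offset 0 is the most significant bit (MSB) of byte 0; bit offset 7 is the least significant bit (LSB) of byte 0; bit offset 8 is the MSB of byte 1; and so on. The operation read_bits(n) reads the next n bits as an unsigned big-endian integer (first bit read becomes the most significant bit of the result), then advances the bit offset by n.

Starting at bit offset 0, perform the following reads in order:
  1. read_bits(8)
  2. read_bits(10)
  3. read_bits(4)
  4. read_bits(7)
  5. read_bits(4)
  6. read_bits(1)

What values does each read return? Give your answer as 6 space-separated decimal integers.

Answer: 168 191 10 104 11 1

Derivation:
Read 1: bits[0:8] width=8 -> value=168 (bin 10101000); offset now 8 = byte 1 bit 0; 40 bits remain
Read 2: bits[8:18] width=10 -> value=191 (bin 0010111111); offset now 18 = byte 2 bit 2; 30 bits remain
Read 3: bits[18:22] width=4 -> value=10 (bin 1010); offset now 22 = byte 2 bit 6; 26 bits remain
Read 4: bits[22:29] width=7 -> value=104 (bin 1101000); offset now 29 = byte 3 bit 5; 19 bits remain
Read 5: bits[29:33] width=4 -> value=11 (bin 1011); offset now 33 = byte 4 bit 1; 15 bits remain
Read 6: bits[33:34] width=1 -> value=1 (bin 1); offset now 34 = byte 4 bit 2; 14 bits remain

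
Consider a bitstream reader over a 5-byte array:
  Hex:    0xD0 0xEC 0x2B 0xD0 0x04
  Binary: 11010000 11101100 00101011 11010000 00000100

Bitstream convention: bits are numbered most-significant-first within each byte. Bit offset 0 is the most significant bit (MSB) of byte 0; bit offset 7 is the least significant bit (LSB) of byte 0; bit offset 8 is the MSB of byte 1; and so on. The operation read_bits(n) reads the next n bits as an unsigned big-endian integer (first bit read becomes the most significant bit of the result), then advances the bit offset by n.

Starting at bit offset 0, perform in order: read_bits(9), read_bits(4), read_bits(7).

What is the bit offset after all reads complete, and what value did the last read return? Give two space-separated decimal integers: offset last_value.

Answer: 20 66

Derivation:
Read 1: bits[0:9] width=9 -> value=417 (bin 110100001); offset now 9 = byte 1 bit 1; 31 bits remain
Read 2: bits[9:13] width=4 -> value=13 (bin 1101); offset now 13 = byte 1 bit 5; 27 bits remain
Read 3: bits[13:20] width=7 -> value=66 (bin 1000010); offset now 20 = byte 2 bit 4; 20 bits remain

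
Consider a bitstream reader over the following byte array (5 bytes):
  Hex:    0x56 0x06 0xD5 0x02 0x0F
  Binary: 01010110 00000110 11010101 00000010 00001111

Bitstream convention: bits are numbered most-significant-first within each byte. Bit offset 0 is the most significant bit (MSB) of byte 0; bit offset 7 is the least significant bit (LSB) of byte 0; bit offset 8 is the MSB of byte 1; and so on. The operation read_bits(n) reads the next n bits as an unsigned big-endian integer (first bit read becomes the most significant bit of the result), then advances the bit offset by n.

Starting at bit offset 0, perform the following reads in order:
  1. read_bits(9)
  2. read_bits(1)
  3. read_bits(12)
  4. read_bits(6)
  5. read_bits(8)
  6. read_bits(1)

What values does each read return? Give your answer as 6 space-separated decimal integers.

Read 1: bits[0:9] width=9 -> value=172 (bin 010101100); offset now 9 = byte 1 bit 1; 31 bits remain
Read 2: bits[9:10] width=1 -> value=0 (bin 0); offset now 10 = byte 1 bit 2; 30 bits remain
Read 3: bits[10:22] width=12 -> value=437 (bin 000110110101); offset now 22 = byte 2 bit 6; 18 bits remain
Read 4: bits[22:28] width=6 -> value=16 (bin 010000); offset now 28 = byte 3 bit 4; 12 bits remain
Read 5: bits[28:36] width=8 -> value=32 (bin 00100000); offset now 36 = byte 4 bit 4; 4 bits remain
Read 6: bits[36:37] width=1 -> value=1 (bin 1); offset now 37 = byte 4 bit 5; 3 bits remain

Answer: 172 0 437 16 32 1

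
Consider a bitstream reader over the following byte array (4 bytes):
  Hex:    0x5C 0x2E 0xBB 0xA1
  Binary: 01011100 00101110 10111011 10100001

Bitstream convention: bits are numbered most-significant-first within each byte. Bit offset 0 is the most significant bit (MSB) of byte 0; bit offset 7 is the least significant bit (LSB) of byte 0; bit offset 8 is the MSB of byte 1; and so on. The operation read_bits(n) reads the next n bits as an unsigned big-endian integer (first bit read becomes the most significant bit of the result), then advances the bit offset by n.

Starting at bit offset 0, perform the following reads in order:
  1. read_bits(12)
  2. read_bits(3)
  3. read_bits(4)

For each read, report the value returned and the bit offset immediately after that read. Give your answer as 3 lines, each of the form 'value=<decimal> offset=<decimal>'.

Read 1: bits[0:12] width=12 -> value=1474 (bin 010111000010); offset now 12 = byte 1 bit 4; 20 bits remain
Read 2: bits[12:15] width=3 -> value=7 (bin 111); offset now 15 = byte 1 bit 7; 17 bits remain
Read 3: bits[15:19] width=4 -> value=5 (bin 0101); offset now 19 = byte 2 bit 3; 13 bits remain

Answer: value=1474 offset=12
value=7 offset=15
value=5 offset=19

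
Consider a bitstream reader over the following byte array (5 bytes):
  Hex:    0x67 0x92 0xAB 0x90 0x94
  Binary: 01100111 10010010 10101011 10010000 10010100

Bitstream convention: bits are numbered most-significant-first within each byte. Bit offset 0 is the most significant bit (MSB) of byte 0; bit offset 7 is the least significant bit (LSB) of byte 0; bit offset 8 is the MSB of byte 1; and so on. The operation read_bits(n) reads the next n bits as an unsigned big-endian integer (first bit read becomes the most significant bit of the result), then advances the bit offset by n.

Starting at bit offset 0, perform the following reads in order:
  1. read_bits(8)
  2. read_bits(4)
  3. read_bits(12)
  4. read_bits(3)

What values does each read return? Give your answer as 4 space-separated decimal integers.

Read 1: bits[0:8] width=8 -> value=103 (bin 01100111); offset now 8 = byte 1 bit 0; 32 bits remain
Read 2: bits[8:12] width=4 -> value=9 (bin 1001); offset now 12 = byte 1 bit 4; 28 bits remain
Read 3: bits[12:24] width=12 -> value=683 (bin 001010101011); offset now 24 = byte 3 bit 0; 16 bits remain
Read 4: bits[24:27] width=3 -> value=4 (bin 100); offset now 27 = byte 3 bit 3; 13 bits remain

Answer: 103 9 683 4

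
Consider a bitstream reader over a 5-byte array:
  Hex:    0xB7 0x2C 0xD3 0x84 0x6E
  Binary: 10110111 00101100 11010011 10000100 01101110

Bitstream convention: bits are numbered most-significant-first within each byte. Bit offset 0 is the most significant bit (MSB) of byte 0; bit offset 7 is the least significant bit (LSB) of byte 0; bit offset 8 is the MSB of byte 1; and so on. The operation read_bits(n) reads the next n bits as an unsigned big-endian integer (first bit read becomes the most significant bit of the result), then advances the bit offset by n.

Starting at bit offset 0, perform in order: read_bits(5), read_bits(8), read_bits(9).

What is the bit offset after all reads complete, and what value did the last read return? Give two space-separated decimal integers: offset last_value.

Answer: 22 308

Derivation:
Read 1: bits[0:5] width=5 -> value=22 (bin 10110); offset now 5 = byte 0 bit 5; 35 bits remain
Read 2: bits[5:13] width=8 -> value=229 (bin 11100101); offset now 13 = byte 1 bit 5; 27 bits remain
Read 3: bits[13:22] width=9 -> value=308 (bin 100110100); offset now 22 = byte 2 bit 6; 18 bits remain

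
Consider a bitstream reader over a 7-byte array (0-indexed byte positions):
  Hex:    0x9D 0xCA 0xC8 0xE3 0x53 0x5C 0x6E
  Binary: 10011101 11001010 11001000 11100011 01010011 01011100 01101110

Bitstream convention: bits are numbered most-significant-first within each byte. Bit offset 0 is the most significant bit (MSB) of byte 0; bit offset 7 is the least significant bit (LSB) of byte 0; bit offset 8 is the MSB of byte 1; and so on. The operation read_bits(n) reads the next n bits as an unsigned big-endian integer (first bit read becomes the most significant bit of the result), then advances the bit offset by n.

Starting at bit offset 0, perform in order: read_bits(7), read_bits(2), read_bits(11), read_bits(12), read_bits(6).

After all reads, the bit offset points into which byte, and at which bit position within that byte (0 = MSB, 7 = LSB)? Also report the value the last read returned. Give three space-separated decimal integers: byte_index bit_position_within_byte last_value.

Read 1: bits[0:7] width=7 -> value=78 (bin 1001110); offset now 7 = byte 0 bit 7; 49 bits remain
Read 2: bits[7:9] width=2 -> value=3 (bin 11); offset now 9 = byte 1 bit 1; 47 bits remain
Read 3: bits[9:20] width=11 -> value=1196 (bin 10010101100); offset now 20 = byte 2 bit 4; 36 bits remain
Read 4: bits[20:32] width=12 -> value=2275 (bin 100011100011); offset now 32 = byte 4 bit 0; 24 bits remain
Read 5: bits[32:38] width=6 -> value=20 (bin 010100); offset now 38 = byte 4 bit 6; 18 bits remain

Answer: 4 6 20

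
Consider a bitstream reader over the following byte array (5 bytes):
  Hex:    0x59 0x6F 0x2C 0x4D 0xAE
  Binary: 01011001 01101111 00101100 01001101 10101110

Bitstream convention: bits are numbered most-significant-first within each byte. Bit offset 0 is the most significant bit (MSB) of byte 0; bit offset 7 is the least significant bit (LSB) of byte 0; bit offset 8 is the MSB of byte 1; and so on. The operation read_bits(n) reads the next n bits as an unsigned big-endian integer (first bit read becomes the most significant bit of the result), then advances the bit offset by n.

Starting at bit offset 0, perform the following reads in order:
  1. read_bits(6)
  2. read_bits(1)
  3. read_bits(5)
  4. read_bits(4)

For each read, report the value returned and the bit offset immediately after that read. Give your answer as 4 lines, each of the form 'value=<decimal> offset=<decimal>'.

Read 1: bits[0:6] width=6 -> value=22 (bin 010110); offset now 6 = byte 0 bit 6; 34 bits remain
Read 2: bits[6:7] width=1 -> value=0 (bin 0); offset now 7 = byte 0 bit 7; 33 bits remain
Read 3: bits[7:12] width=5 -> value=22 (bin 10110); offset now 12 = byte 1 bit 4; 28 bits remain
Read 4: bits[12:16] width=4 -> value=15 (bin 1111); offset now 16 = byte 2 bit 0; 24 bits remain

Answer: value=22 offset=6
value=0 offset=7
value=22 offset=12
value=15 offset=16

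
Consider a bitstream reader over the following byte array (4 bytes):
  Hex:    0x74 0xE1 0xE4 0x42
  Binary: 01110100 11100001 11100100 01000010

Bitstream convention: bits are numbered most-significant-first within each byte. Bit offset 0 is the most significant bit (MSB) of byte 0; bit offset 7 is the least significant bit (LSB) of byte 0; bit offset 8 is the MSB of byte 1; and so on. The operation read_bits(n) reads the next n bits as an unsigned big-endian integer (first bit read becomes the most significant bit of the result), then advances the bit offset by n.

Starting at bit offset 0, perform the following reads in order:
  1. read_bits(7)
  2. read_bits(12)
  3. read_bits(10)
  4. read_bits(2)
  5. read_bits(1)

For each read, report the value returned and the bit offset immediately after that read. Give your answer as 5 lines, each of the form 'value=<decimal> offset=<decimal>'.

Answer: value=58 offset=7
value=1807 offset=19
value=136 offset=29
value=1 offset=31
value=0 offset=32

Derivation:
Read 1: bits[0:7] width=7 -> value=58 (bin 0111010); offset now 7 = byte 0 bit 7; 25 bits remain
Read 2: bits[7:19] width=12 -> value=1807 (bin 011100001111); offset now 19 = byte 2 bit 3; 13 bits remain
Read 3: bits[19:29] width=10 -> value=136 (bin 0010001000); offset now 29 = byte 3 bit 5; 3 bits remain
Read 4: bits[29:31] width=2 -> value=1 (bin 01); offset now 31 = byte 3 bit 7; 1 bits remain
Read 5: bits[31:32] width=1 -> value=0 (bin 0); offset now 32 = byte 4 bit 0; 0 bits remain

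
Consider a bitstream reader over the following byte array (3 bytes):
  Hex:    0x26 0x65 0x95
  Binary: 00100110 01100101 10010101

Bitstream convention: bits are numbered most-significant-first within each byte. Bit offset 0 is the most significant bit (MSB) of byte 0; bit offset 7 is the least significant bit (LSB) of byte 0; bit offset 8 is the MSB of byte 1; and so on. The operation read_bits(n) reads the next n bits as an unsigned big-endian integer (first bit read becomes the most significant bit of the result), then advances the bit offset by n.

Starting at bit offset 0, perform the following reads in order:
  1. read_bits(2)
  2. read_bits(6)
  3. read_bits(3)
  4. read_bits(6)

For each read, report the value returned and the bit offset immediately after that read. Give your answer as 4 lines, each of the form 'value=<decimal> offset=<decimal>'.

Read 1: bits[0:2] width=2 -> value=0 (bin 00); offset now 2 = byte 0 bit 2; 22 bits remain
Read 2: bits[2:8] width=6 -> value=38 (bin 100110); offset now 8 = byte 1 bit 0; 16 bits remain
Read 3: bits[8:11] width=3 -> value=3 (bin 011); offset now 11 = byte 1 bit 3; 13 bits remain
Read 4: bits[11:17] width=6 -> value=11 (bin 001011); offset now 17 = byte 2 bit 1; 7 bits remain

Answer: value=0 offset=2
value=38 offset=8
value=3 offset=11
value=11 offset=17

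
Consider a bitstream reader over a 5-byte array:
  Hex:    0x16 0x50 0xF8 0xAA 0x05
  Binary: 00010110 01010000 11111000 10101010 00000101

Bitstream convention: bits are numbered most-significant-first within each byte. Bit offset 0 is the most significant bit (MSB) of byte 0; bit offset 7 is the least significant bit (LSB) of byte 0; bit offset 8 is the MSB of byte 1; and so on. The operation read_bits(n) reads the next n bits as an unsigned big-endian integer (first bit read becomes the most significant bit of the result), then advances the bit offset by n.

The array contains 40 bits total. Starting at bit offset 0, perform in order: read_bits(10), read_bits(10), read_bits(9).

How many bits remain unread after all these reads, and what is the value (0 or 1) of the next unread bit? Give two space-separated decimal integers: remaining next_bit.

Read 1: bits[0:10] width=10 -> value=89 (bin 0001011001); offset now 10 = byte 1 bit 2; 30 bits remain
Read 2: bits[10:20] width=10 -> value=271 (bin 0100001111); offset now 20 = byte 2 bit 4; 20 bits remain
Read 3: bits[20:29] width=9 -> value=277 (bin 100010101); offset now 29 = byte 3 bit 5; 11 bits remain

Answer: 11 0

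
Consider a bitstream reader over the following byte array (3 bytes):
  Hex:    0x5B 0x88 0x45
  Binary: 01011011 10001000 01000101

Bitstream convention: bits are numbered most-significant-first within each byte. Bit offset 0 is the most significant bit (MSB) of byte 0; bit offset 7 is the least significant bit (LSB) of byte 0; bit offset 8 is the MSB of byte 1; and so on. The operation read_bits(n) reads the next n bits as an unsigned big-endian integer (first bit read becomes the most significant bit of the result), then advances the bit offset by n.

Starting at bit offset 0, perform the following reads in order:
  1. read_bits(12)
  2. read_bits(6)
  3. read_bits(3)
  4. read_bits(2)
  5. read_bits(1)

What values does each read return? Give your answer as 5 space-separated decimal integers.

Read 1: bits[0:12] width=12 -> value=1464 (bin 010110111000); offset now 12 = byte 1 bit 4; 12 bits remain
Read 2: bits[12:18] width=6 -> value=33 (bin 100001); offset now 18 = byte 2 bit 2; 6 bits remain
Read 3: bits[18:21] width=3 -> value=0 (bin 000); offset now 21 = byte 2 bit 5; 3 bits remain
Read 4: bits[21:23] width=2 -> value=2 (bin 10); offset now 23 = byte 2 bit 7; 1 bits remain
Read 5: bits[23:24] width=1 -> value=1 (bin 1); offset now 24 = byte 3 bit 0; 0 bits remain

Answer: 1464 33 0 2 1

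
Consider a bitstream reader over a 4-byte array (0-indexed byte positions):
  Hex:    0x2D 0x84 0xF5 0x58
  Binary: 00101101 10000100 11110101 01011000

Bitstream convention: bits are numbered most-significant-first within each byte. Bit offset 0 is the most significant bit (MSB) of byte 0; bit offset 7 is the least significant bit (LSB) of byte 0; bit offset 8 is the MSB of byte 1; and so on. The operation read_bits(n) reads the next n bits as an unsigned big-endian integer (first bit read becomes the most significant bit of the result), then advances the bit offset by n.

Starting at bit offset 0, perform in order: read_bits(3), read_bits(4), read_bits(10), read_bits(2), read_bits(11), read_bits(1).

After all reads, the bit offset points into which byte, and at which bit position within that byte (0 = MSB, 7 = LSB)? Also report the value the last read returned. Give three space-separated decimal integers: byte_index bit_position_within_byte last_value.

Answer: 3 7 0

Derivation:
Read 1: bits[0:3] width=3 -> value=1 (bin 001); offset now 3 = byte 0 bit 3; 29 bits remain
Read 2: bits[3:7] width=4 -> value=6 (bin 0110); offset now 7 = byte 0 bit 7; 25 bits remain
Read 3: bits[7:17] width=10 -> value=777 (bin 1100001001); offset now 17 = byte 2 bit 1; 15 bits remain
Read 4: bits[17:19] width=2 -> value=3 (bin 11); offset now 19 = byte 2 bit 3; 13 bits remain
Read 5: bits[19:30] width=11 -> value=1366 (bin 10101010110); offset now 30 = byte 3 bit 6; 2 bits remain
Read 6: bits[30:31] width=1 -> value=0 (bin 0); offset now 31 = byte 3 bit 7; 1 bits remain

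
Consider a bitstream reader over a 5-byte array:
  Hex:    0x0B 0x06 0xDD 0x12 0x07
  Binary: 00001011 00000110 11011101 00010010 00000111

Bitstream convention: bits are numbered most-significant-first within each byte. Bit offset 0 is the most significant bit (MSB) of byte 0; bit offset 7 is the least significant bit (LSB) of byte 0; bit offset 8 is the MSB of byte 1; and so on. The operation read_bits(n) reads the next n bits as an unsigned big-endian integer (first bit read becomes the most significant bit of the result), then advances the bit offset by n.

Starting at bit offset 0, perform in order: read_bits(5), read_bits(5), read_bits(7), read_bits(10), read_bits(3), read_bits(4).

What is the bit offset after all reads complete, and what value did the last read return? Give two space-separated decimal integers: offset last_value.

Answer: 34 8

Derivation:
Read 1: bits[0:5] width=5 -> value=1 (bin 00001); offset now 5 = byte 0 bit 5; 35 bits remain
Read 2: bits[5:10] width=5 -> value=12 (bin 01100); offset now 10 = byte 1 bit 2; 30 bits remain
Read 3: bits[10:17] width=7 -> value=13 (bin 0001101); offset now 17 = byte 2 bit 1; 23 bits remain
Read 4: bits[17:27] width=10 -> value=744 (bin 1011101000); offset now 27 = byte 3 bit 3; 13 bits remain
Read 5: bits[27:30] width=3 -> value=4 (bin 100); offset now 30 = byte 3 bit 6; 10 bits remain
Read 6: bits[30:34] width=4 -> value=8 (bin 1000); offset now 34 = byte 4 bit 2; 6 bits remain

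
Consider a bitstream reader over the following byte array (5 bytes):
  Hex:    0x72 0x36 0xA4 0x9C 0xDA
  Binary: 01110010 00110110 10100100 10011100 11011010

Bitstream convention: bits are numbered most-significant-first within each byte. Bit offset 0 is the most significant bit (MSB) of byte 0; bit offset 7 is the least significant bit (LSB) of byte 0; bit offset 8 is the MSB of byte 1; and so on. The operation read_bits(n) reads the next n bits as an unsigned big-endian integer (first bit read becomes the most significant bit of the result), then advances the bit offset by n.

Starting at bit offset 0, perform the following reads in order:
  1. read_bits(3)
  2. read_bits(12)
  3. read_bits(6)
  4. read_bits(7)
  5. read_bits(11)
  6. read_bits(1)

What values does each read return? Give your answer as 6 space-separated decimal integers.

Read 1: bits[0:3] width=3 -> value=3 (bin 011); offset now 3 = byte 0 bit 3; 37 bits remain
Read 2: bits[3:15] width=12 -> value=2331 (bin 100100011011); offset now 15 = byte 1 bit 7; 25 bits remain
Read 3: bits[15:21] width=6 -> value=20 (bin 010100); offset now 21 = byte 2 bit 5; 19 bits remain
Read 4: bits[21:28] width=7 -> value=73 (bin 1001001); offset now 28 = byte 3 bit 4; 12 bits remain
Read 5: bits[28:39] width=11 -> value=1645 (bin 11001101101); offset now 39 = byte 4 bit 7; 1 bits remain
Read 6: bits[39:40] width=1 -> value=0 (bin 0); offset now 40 = byte 5 bit 0; 0 bits remain

Answer: 3 2331 20 73 1645 0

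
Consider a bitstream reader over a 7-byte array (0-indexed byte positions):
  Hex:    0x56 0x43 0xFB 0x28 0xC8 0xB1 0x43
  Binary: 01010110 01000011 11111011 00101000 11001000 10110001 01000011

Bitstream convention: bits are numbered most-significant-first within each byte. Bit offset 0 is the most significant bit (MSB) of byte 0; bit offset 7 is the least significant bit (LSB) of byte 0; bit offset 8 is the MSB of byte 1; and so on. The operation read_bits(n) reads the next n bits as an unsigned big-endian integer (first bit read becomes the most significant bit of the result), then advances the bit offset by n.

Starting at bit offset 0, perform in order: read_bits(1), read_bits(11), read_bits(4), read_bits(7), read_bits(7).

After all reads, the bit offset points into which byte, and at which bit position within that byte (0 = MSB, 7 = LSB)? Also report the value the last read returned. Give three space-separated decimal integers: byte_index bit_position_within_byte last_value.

Answer: 3 6 74

Derivation:
Read 1: bits[0:1] width=1 -> value=0 (bin 0); offset now 1 = byte 0 bit 1; 55 bits remain
Read 2: bits[1:12] width=11 -> value=1380 (bin 10101100100); offset now 12 = byte 1 bit 4; 44 bits remain
Read 3: bits[12:16] width=4 -> value=3 (bin 0011); offset now 16 = byte 2 bit 0; 40 bits remain
Read 4: bits[16:23] width=7 -> value=125 (bin 1111101); offset now 23 = byte 2 bit 7; 33 bits remain
Read 5: bits[23:30] width=7 -> value=74 (bin 1001010); offset now 30 = byte 3 bit 6; 26 bits remain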